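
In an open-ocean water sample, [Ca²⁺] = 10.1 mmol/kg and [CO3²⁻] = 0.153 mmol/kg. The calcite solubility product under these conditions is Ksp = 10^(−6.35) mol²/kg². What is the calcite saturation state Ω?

Ω = 3.46

Ksp = 10^(−6.35) = 4.467×10^-7
Ω = [Ca²⁺][CO3²⁻]/Ksp = (10.1×10^-3)(0.153×10^-3) / 4.467×10^-7 = 3.46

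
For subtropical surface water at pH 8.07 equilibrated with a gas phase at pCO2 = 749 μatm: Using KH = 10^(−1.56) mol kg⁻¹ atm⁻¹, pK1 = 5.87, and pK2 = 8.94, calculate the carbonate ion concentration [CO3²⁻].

[CO3²⁻] = 0.441 mmol/kg

[CO2*] = KH · pCO2 = 10^(−1.56) × 749×10^-6 = 2.063×10^-5 mol/kg
α₀ = 1/(1 + K1/[H⁺] + K1K2/[H⁺]²) = 1/(1 + 10^+2.20 + 10^+1.33) = 0.005529
DIC = [CO2*]/α₀ = 2.063×10^-5 / 0.005529 = 3.731 mmol/kg
[CO3²⁻] = α₂·DIC; α₂ = 0.1182, so [CO3²⁻] = 0.1182 × 3.731 = 0.441 mmol/kg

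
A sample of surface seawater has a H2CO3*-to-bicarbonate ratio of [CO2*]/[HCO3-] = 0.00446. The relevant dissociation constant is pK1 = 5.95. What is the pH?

From K1 = [H⁺][HCO3-]/[CO2*]:  pH = pK1 − log₁₀([CO2*]/[HCO3-])
log₁₀(0.00446) = -2.351
pH = 5.95 − (-2.351) = 8.30

pH = 8.30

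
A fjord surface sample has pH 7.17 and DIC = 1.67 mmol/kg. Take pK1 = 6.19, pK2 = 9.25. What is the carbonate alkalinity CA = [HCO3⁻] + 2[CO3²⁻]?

CA = [HCO3⁻] + 2[CO3²⁻] = (α₁ + 2α₂)·DIC
At pH 7.17: [H⁺]/K1 = 10^-0.98 = 0.10471, K2/[H⁺] = 10^-2.08 = 0.0083176
α₁ = 1/(1 + 0.10471 + 0.0083176) = 1/1.1130 = 0.8984; α₂ = α₁·K2/[H⁺] = 0.007473
α₁ + 2α₂ = 0.9134
CA = 0.9134 × 1.67 = 1.53 mmol/kg

CA = 1.53 mmol/kg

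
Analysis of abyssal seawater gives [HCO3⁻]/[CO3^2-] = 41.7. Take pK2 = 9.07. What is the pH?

pH = 7.45

From K2 = [H⁺][CO3^2-]/[HCO3⁻]:  pH = pK2 − log₁₀([HCO3⁻]/[CO3^2-])
log₁₀(41.7) = +1.620
pH = 9.07 − (+1.620) = 7.45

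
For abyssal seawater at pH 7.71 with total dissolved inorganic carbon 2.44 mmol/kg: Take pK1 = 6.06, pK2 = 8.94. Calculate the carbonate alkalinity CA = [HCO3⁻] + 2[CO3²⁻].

CA = 2.52 mmol/kg

CA = [HCO3⁻] + 2[CO3²⁻] = (α₁ + 2α₂)·DIC
At pH 7.71: [H⁺]/K1 = 10^-1.65 = 0.022387, K2/[H⁺] = 10^-1.23 = 0.058884
α₁ = 1/(1 + 0.022387 + 0.058884) = 1/1.0813 = 0.9248; α₂ = α₁·K2/[H⁺] = 0.05446
α₁ + 2α₂ = 1.0338
CA = 1.0338 × 2.44 = 2.52 mmol/kg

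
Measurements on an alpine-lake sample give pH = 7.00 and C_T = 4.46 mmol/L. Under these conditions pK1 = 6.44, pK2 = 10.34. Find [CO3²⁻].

[CO3²⁻] = 1.60 μmol/L

α₂ = 1 / (1 + [H⁺]/K2 + [H⁺]²/(K1K2)) = 1 / (1 + 10^+3.34 + 10^+2.78)
   = 1 / (1 + 2187.8 + 602.56) = 1/2791.3 = 0.0003583
[CO3²⁻] = α₂ × DIC = 0.0003583 × 4.46 = 0.00160 mmol/L = 1.60 μmol/L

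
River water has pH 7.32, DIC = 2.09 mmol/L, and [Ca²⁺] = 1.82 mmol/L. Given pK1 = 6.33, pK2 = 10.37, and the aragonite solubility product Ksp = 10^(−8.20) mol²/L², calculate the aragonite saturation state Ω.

Ω = 0.487

α₂ = 1 / (1 + [H⁺]/K2 + [H⁺]²/(K1K2)) = 1 / (1 + 10^+3.05 + 10^+2.06)
   = 1 / (1 + 1122.0 + 114.82) = 1/1237.8 = 0.0008079
[CO3²⁻] = α₂ × DIC = 0.0008079 × 2.09 = 0.001688 mmol/L = 1.688 μmol/L
Ksp = 10^(−8.20) = 6.310×10^-9
Ω = [Ca²⁺][CO3²⁻]/Ksp = (1.82×10^-3)(1.688×10^-6) / 6.310×10^-9 = 0.487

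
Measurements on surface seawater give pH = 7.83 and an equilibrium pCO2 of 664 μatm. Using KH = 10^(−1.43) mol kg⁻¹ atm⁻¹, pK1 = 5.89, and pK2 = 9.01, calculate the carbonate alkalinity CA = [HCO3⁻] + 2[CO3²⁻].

CA = 2.43 mmol/kg

[CO2*] = KH · pCO2 = 10^(−1.43) × 664×10^-6 = 2.467×10^-5 mol/kg
α₀ = 1/(1 + K1/[H⁺] + K1K2/[H⁺]²) = 1/(1 + 10^+1.94 + 10^+0.76) = 0.01066
DIC = [CO2*]/α₀ = 2.467×10^-5 / 0.01066 = 2.315 mmol/kg
CA = (α₁ + 2α₂)·DIC = (0.9280 + 2×0.06131) × 2.315 = 2.43 mmol/kg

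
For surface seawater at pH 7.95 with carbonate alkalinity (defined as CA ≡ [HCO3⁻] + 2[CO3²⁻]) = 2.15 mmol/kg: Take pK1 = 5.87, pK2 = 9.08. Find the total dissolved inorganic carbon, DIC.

DIC = 2.03 mmol/kg

CA = [HCO3⁻] + 2[CO3²⁻] = (α₁ + 2α₂)·DIC
At pH 7.95: [H⁺]/K1 = 10^-2.08 = 0.0083176, K2/[H⁺] = 10^-1.13 = 0.074131
α₁ = 1/(1 + 0.0083176 + 0.074131) = 1/1.0824 = 0.9238; α₂ = α₁·K2/[H⁺] = 0.06848
α₁ + 2α₂ = 1.0608
DIC = CA / (α₁ + 2α₂) = 2.15 / 1.0608 = 2.03 mmol/kg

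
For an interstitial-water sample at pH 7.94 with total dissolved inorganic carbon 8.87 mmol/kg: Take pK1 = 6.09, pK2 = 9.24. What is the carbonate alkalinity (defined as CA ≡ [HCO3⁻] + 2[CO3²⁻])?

CA = [HCO3⁻] + 2[CO3²⁻] = (α₁ + 2α₂)·DIC
At pH 7.94: [H⁺]/K1 = 10^-1.85 = 0.014125, K2/[H⁺] = 10^-1.30 = 0.050119
α₁ = 1/(1 + 0.014125 + 0.050119) = 1/1.0642 = 0.9396; α₂ = α₁·K2/[H⁺] = 0.04709
α₁ + 2α₂ = 1.0338
CA = 1.0338 × 8.87 = 9.17 mmol/kg

CA = 9.17 mmol/kg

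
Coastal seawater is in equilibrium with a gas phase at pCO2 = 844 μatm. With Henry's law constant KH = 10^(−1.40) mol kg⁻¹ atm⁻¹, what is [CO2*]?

KH = 10^(−1.40) = 3.981×10^-2 mol kg⁻¹ atm⁻¹
[CO2*] = KH · pCO2 = 3.981×10^-2 × 844×10^-6 atm = 3.36×10^-5 mol/kg

[CO2*] = 33.6 μmol/kg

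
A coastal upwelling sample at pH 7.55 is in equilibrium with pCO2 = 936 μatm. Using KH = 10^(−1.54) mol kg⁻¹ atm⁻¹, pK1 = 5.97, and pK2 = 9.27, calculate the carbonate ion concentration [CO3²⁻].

[CO3²⁻] = 19.6 μmol/kg

[CO2*] = KH · pCO2 = 10^(−1.54) × 936×10^-6 = 2.699×10^-5 mol/kg
α₀ = 1/(1 + K1/[H⁺] + K1K2/[H⁺]²) = 1/(1 + 10^+1.58 + 10^-0.14) = 0.02516
DIC = [CO2*]/α₀ = 2.699×10^-5 / 0.02516 = 1.073 mmol/kg
[CO3²⁻] = α₂·DIC; α₂ = 0.01823, so [CO3²⁻] = 0.01823 × 1.073 = 0.0196 mmol/kg = 19.6 μmol/kg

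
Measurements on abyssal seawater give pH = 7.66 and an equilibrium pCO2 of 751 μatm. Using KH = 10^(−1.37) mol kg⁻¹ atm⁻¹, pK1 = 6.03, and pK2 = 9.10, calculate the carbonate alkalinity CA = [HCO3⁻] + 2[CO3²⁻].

[CO2*] = KH · pCO2 = 10^(−1.37) × 751×10^-6 = 3.204×10^-5 mol/kg
α₀ = 1/(1 + K1/[H⁺] + K1K2/[H⁺]²) = 1/(1 + 10^+1.63 + 10^+0.19) = 0.02212
DIC = [CO2*]/α₀ = 3.204×10^-5 / 0.02212 = 1.448 mmol/kg
CA = (α₁ + 2α₂)·DIC = (0.9436 + 2×0.03426) × 1.448 = 1.47 mmol/kg

CA = 1.47 mmol/kg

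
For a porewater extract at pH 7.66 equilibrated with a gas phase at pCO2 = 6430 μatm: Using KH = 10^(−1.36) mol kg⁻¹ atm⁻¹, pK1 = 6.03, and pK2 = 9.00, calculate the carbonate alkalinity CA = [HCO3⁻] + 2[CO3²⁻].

[CO2*] = KH · pCO2 = 10^(−1.36) × 6430×10^-6 = 2.807×10^-4 mol/kg
α₀ = 1/(1 + K1/[H⁺] + K1K2/[H⁺]²) = 1/(1 + 10^+1.63 + 10^+0.29) = 0.02193
DIC = [CO2*]/α₀ = 2.807×10^-4 / 0.02193 = 12.80 mmol/kg
CA = (α₁ + 2α₂)·DIC = (0.9353 + 2×0.04275) × 12.80 = 13.1 mmol/kg

CA = 13.1 mmol/kg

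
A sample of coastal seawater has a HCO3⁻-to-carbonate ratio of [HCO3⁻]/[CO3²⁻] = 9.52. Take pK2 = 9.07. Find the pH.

pH = 8.09

From K2 = [H⁺][CO3²⁻]/[HCO3⁻]:  pH = pK2 − log₁₀([HCO3⁻]/[CO3²⁻])
log₁₀(9.52) = +0.979
pH = 9.07 − (+0.979) = 8.09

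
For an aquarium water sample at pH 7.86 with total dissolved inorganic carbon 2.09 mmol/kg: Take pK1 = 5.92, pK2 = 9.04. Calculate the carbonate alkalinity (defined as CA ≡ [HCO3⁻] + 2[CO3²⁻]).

CA = 2.20 mmol/kg

CA = [HCO3⁻] + 2[CO3²⁻] = (α₁ + 2α₂)·DIC
At pH 7.86: [H⁺]/K1 = 10^-1.94 = 0.011482, K2/[H⁺] = 10^-1.18 = 0.066069
α₁ = 1/(1 + 0.011482 + 0.066069) = 1/1.0776 = 0.9280; α₂ = α₁·K2/[H⁺] = 0.06131
α₁ + 2α₂ = 1.0507
CA = 1.0507 × 2.09 = 2.20 mmol/kg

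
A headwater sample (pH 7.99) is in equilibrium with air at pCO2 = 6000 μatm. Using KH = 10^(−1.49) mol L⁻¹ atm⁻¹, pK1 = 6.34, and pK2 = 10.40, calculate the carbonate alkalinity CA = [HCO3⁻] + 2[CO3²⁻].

[CO2*] = KH · pCO2 = 10^(−1.49) × 6000×10^-6 = 1.942×10^-4 mol/L
α₀ = 1/(1 + K1/[H⁺] + K1K2/[H⁺]²) = 1/(1 + 10^+1.65 + 10^-0.76) = 0.02181
DIC = [CO2*]/α₀ = 1.942×10^-4 / 0.02181 = 8.901 mmol/L
CA = (α₁ + 2α₂)·DIC = (0.9744 + 2×0.003791) × 8.901 = 8.74 mmol/L

CA = 8.74 mmol/L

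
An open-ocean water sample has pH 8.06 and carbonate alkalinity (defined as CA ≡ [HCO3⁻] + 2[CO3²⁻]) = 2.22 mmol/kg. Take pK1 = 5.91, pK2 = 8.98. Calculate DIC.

CA = [HCO3⁻] + 2[CO3²⁻] = (α₁ + 2α₂)·DIC
At pH 8.06: [H⁺]/K1 = 10^-2.15 = 0.0070795, K2/[H⁺] = 10^-0.92 = 0.12023
α₁ = 1/(1 + 0.0070795 + 0.12023) = 1/1.1273 = 0.8871; α₂ = α₁·K2/[H⁺] = 0.1066
α₁ + 2α₂ = 1.1004
DIC = CA / (α₁ + 2α₂) = 2.22 / 1.1004 = 2.02 mmol/kg

DIC = 2.02 mmol/kg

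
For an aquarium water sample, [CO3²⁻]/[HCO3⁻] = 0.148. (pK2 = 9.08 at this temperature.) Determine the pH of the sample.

pH = 8.25

From K2 = [H⁺][CO3²⁻]/[HCO3⁻]:  pH = pK2 + log₁₀([CO3²⁻]/[HCO3⁻])
log₁₀(0.148) = -0.830
pH = 9.08 + (-0.830) = 8.25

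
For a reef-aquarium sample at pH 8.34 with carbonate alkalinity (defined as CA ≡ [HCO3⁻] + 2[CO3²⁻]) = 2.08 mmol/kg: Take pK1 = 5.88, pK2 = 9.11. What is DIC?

CA = [HCO3⁻] + 2[CO3²⁻] = (α₁ + 2α₂)·DIC
At pH 8.34: [H⁺]/K1 = 10^-2.46 = 0.0034674, K2/[H⁺] = 10^-0.77 = 0.16982
α₁ = 1/(1 + 0.0034674 + 0.16982) = 1/1.1733 = 0.8523; α₂ = α₁·K2/[H⁺] = 0.1447
α₁ + 2α₂ = 1.1418
DIC = CA / (α₁ + 2α₂) = 2.08 / 1.1418 = 1.82 mmol/kg

DIC = 1.82 mmol/kg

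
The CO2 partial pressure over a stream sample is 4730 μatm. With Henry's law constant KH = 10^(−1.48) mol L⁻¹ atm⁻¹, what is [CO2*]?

KH = 10^(−1.48) = 3.311×10^-2 mol L⁻¹ atm⁻¹
[CO2*] = KH · pCO2 = 3.311×10^-2 × 4730×10^-6 atm = 1.57×10^-4 mol/L

[CO2*] = 157 μmol/L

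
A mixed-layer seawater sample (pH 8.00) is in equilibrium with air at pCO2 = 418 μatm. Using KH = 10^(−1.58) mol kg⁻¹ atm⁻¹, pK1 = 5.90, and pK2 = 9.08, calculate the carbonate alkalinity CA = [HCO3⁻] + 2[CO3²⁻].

CA = 1.61 mmol/kg

[CO2*] = KH · pCO2 = 10^(−1.58) × 418×10^-6 = 1.099×10^-5 mol/kg
α₀ = 1/(1 + K1/[H⁺] + K1K2/[H⁺]²) = 1/(1 + 10^+2.10 + 10^+1.02) = 0.007280
DIC = [CO2*]/α₀ = 1.099×10^-5 / 0.007280 = 1.510 mmol/kg
CA = (α₁ + 2α₂)·DIC = (0.9165 + 2×0.07623) × 1.510 = 1.61 mmol/kg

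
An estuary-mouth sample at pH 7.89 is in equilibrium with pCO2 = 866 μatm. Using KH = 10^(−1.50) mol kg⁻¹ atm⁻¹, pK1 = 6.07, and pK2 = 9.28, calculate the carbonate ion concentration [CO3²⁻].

[CO2*] = KH · pCO2 = 10^(−1.50) × 866×10^-6 = 2.739×10^-5 mol/kg
α₀ = 1/(1 + K1/[H⁺] + K1K2/[H⁺]²) = 1/(1 + 10^+1.82 + 10^+0.43) = 0.01433
DIC = [CO2*]/α₀ = 2.739×10^-5 / 0.01433 = 1.910 mmol/kg
[CO3²⁻] = α₂·DIC; α₂ = 0.03858, so [CO3²⁻] = 0.03858 × 1.910 = 0.0737 mmol/kg

[CO3²⁻] = 0.0737 mmol/kg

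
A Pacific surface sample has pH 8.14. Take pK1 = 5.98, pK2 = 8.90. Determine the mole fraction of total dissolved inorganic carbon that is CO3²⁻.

α₂ = 0.147

α₂ = 1 / (1 + [H⁺]/K2 + [H⁺]²/(K1K2)) = 1 / (1 + 10^+0.76 + 10^-1.40)
   = 1 / (1 + 5.7544 + 0.039811) = 1/6.7942 = 0.1472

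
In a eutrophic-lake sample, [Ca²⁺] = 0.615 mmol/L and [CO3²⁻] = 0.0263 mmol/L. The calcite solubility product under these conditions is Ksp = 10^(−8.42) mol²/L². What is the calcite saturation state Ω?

Ksp = 10^(−8.42) = 3.802×10^-9
Ω = [Ca²⁺][CO3²⁻]/Ksp = (0.615×10^-3)(0.0263×10^-3) / 3.802×10^-9 = 4.25

Ω = 4.25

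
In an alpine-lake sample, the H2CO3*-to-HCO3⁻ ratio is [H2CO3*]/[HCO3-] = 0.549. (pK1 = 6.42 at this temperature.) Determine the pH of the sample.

pH = 6.68

From K1 = [H⁺][HCO3-]/[H2CO3*]:  pH = pK1 − log₁₀([H2CO3*]/[HCO3-])
log₁₀(0.549) = -0.260
pH = 6.42 − (-0.260) = 6.68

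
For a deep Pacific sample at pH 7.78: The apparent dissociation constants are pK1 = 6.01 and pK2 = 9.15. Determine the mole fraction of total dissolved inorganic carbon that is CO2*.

α₀ = 0.0160

α₀ = 1 / (1 + K1/[H⁺] + K1K2/[H⁺]²) = 1 / (1 + 10^+1.77 + 10^+0.40)
   = 1 / (1 + 58.884 + 2.5119) = 1/62.396 = 0.01603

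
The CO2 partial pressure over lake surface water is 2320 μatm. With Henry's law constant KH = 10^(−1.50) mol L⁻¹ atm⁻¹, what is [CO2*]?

[CO2*] = 73.4 μmol/L

KH = 10^(−1.50) = 3.162×10^-2 mol L⁻¹ atm⁻¹
[CO2*] = KH · pCO2 = 3.162×10^-2 × 2320×10^-6 atm = 7.34×10^-5 mol/L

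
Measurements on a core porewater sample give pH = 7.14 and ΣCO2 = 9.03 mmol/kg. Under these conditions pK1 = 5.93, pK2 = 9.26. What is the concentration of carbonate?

[CO3²⁻] = 0.0641 mmol/kg

α₂ = 1 / (1 + [H⁺]/K2 + [H⁺]²/(K1K2)) = 1 / (1 + 10^+2.12 + 10^+0.91)
   = 1 / (1 + 131.83 + 8.1283) = 1/140.95 = 0.007095
[CO3²⁻] = α₂ × DIC = 0.007095 × 9.03 = 0.0641 mmol/kg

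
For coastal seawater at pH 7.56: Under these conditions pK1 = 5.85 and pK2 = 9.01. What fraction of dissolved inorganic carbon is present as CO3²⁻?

α₂ = 1 / (1 + [H⁺]/K2 + [H⁺]²/(K1K2)) = 1 / (1 + 10^+1.45 + 10^-0.26)
   = 1 / (1 + 28.184 + 0.54954) = 1/29.733 = 0.03363

α₂ = 0.0336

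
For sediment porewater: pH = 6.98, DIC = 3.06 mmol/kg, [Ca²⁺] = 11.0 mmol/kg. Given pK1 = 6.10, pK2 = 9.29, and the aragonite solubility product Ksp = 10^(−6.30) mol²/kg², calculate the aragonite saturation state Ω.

α₂ = 1 / (1 + [H⁺]/K2 + [H⁺]²/(K1K2)) = 1 / (1 + 10^+2.31 + 10^+1.43)
   = 1 / (1 + 204.17 + 26.915) = 1/232.09 = 0.004309
[CO3²⁻] = α₂ × DIC = 0.004309 × 3.06 = 0.01318 mmol/kg = 13.18 μmol/kg
Ksp = 10^(−6.30) = 5.012×10^-7
Ω = [Ca²⁺][CO3²⁻]/Ksp = (11.0×10^-3)(1.318×10^-5) / 5.012×10^-7 = 0.289

Ω = 0.289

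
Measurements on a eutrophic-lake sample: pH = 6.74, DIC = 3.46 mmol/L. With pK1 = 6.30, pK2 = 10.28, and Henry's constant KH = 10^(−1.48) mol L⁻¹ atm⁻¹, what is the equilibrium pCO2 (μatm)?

pCO2 = 2.78×10^4 μatm

α₀ = 1 / (1 + K1/[H⁺] + K1K2/[H⁺]²) = 1 / (1 + 10^+0.44 + 10^-3.10)
   = 1 / (1 + 2.7542 + 0.00079433) = 1/3.7550 = 0.2663
[CO2*] = α₀ × DIC = 0.2663 × 3.46 = 0.9214 mmol/L
pCO2 = [CO2*]/KH = 9.214×10^-4 / 3.311×10^-2 = 2.78×10^4 μatm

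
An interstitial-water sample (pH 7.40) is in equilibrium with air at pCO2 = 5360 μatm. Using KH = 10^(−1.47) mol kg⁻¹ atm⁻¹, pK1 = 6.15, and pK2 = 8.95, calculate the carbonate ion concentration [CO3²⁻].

[CO2*] = KH · pCO2 = 10^(−1.47) × 5360×10^-6 = 1.816×10^-4 mol/kg
α₀ = 1/(1 + K1/[H⁺] + K1K2/[H⁺]²) = 1/(1 + 10^+1.25 + 10^-0.30) = 0.05186
DIC = [CO2*]/α₀ = 1.816×10^-4 / 0.05186 = 3.502 mmol/kg
[CO3²⁻] = α₂·DIC; α₂ = 0.02599, so [CO3²⁻] = 0.02599 × 3.502 = 0.0910 mmol/kg

[CO3²⁻] = 0.0910 mmol/kg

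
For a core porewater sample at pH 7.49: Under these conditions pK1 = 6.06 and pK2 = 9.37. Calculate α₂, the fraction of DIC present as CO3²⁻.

α₂ = 1 / (1 + [H⁺]/K2 + [H⁺]²/(K1K2)) = 1 / (1 + 10^+1.88 + 10^+0.45)
   = 1 / (1 + 75.858 + 2.8184) = 1/79.676 = 0.01255

α₂ = 0.0126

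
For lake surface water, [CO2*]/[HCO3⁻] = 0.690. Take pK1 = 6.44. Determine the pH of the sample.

From K1 = [H⁺][HCO3⁻]/[CO2*]:  pH = pK1 − log₁₀([CO2*]/[HCO3⁻])
log₁₀(0.690) = -0.161
pH = 6.44 − (-0.161) = 6.60

pH = 6.60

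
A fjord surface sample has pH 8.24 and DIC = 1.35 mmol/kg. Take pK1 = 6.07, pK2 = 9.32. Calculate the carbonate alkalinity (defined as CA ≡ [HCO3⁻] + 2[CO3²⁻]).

CA = [HCO3⁻] + 2[CO3²⁻] = (α₁ + 2α₂)·DIC
At pH 8.24: [H⁺]/K1 = 10^-2.17 = 0.0067608, K2/[H⁺] = 10^-1.08 = 0.083176
α₁ = 1/(1 + 0.0067608 + 0.083176) = 1/1.0899 = 0.9175; α₂ = α₁·K2/[H⁺] = 0.07631
α₁ + 2α₂ = 1.0701
CA = 1.0701 × 1.35 = 1.44 mmol/kg

CA = 1.44 mmol/kg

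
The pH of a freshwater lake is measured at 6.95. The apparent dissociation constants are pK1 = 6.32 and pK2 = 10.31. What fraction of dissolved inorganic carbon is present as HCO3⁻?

α₁ = 1 / (1 + [H⁺]/K1 + K2/[H⁺]) = 1 / (1 + 10^-0.63 + 10^-3.36)
   = 1 / (1 + 0.23442 + 0.00043652) = 1/1.2349 = 0.8098

α₁ = 0.810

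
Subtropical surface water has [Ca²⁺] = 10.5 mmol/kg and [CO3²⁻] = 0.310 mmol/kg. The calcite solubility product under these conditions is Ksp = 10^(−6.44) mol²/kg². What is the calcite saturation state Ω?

Ω = 8.97

Ksp = 10^(−6.44) = 3.631×10^-7
Ω = [Ca²⁺][CO3²⁻]/Ksp = (10.5×10^-3)(0.310×10^-3) / 3.631×10^-7 = 8.97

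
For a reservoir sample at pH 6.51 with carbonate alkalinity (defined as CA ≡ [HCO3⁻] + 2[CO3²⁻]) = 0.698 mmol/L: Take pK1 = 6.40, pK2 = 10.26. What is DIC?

DIC = 1.24 mmol/L

CA = [HCO3⁻] + 2[CO3²⁻] = (α₁ + 2α₂)·DIC
At pH 6.51: [H⁺]/K1 = 10^-0.11 = 0.77625, K2/[H⁺] = 10^-3.75 = 0.00017783
α₁ = 1/(1 + 0.77625 + 0.00017783) = 1/1.7764 = 0.5629; α₂ = α₁·K2/[H⁺] = 0.0001001
α₁ + 2α₂ = 0.5631
DIC = CA / (α₁ + 2α₂) = 0.698 / 0.5631 = 1.24 mmol/L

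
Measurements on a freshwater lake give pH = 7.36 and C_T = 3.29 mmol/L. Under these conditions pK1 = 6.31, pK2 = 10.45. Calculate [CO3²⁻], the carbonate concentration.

[CO3²⁻] = 2.45 μmol/L

α₂ = 1 / (1 + [H⁺]/K2 + [H⁺]²/(K1K2)) = 1 / (1 + 10^+3.09 + 10^+2.04)
   = 1 / (1 + 1230.3 + 109.65) = 1/1340.9 = 0.0007458
[CO3²⁻] = α₂ × DIC = 0.0007458 × 3.29 = 0.00245 mmol/L = 2.45 μmol/L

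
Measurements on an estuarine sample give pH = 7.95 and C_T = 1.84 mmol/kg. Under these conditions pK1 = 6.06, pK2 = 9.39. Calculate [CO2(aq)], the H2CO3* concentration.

[CO2*] = 0.0226 mmol/kg

α₀ = 1 / (1 + K1/[H⁺] + K1K2/[H⁺]²) = 1 / (1 + 10^+1.89 + 10^+0.45)
   = 1 / (1 + 77.625 + 2.8184) = 1/81.443 = 0.01228
[CO2*] = α₀ × DIC = 0.01228 × 1.84 = 0.0226 mmol/kg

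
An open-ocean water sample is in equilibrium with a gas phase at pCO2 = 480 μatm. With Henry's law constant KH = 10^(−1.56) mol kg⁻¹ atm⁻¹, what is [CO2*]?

KH = 10^(−1.56) = 2.754×10^-2 mol kg⁻¹ atm⁻¹
[CO2*] = KH · pCO2 = 2.754×10^-2 × 480×10^-6 atm = 1.32×10^-5 mol/kg

[CO2*] = 13.2 μmol/kg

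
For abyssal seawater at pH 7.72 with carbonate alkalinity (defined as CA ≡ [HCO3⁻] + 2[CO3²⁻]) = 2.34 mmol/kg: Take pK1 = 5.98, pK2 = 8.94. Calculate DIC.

CA = [HCO3⁻] + 2[CO3²⁻] = (α₁ + 2α₂)·DIC
At pH 7.72: [H⁺]/K1 = 10^-1.74 = 0.018197, K2/[H⁺] = 10^-1.22 = 0.060256
α₁ = 1/(1 + 0.018197 + 0.060256) = 1/1.0785 = 0.9273; α₂ = α₁·K2/[H⁺] = 0.05587
α₁ + 2α₂ = 1.0390
DIC = CA / (α₁ + 2α₂) = 2.34 / 1.0390 = 2.25 mmol/kg

DIC = 2.25 mmol/kg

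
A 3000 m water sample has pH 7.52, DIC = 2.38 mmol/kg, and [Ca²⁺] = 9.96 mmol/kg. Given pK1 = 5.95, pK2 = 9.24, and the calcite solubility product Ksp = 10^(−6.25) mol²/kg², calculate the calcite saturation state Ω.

α₂ = 1 / (1 + [H⁺]/K2 + [H⁺]²/(K1K2)) = 1 / (1 + 10^+1.72 + 10^+0.15)
   = 1 / (1 + 52.481 + 1.4125) = 1/54.893 = 0.01822
[CO3²⁻] = α₂ × DIC = 0.01822 × 2.38 = 0.04336 mmol/kg
Ksp = 10^(−6.25) = 5.623×10^-7
Ω = [Ca²⁺][CO3²⁻]/Ksp = (9.96×10^-3)(4.336×10^-5) / 5.623×10^-7 = 0.768

Ω = 0.768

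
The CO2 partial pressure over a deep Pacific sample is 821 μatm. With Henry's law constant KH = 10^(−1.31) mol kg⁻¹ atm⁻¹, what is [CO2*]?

[CO2*] = 40.2 μmol/kg

KH = 10^(−1.31) = 4.898×10^-2 mol kg⁻¹ atm⁻¹
[CO2*] = KH · pCO2 = 4.898×10^-2 × 821×10^-6 atm = 4.02×10^-5 mol/kg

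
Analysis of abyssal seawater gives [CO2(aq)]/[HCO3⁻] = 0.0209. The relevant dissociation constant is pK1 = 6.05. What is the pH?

From K1 = [H⁺][HCO3⁻]/[CO2(aq)]:  pH = pK1 − log₁₀([CO2(aq)]/[HCO3⁻])
log₁₀(0.0209) = -1.680
pH = 6.05 − (-1.680) = 7.73

pH = 7.73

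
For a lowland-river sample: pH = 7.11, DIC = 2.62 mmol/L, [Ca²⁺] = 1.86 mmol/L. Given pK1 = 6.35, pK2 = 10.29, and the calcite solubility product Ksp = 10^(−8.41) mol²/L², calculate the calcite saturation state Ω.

α₂ = 1 / (1 + [H⁺]/K2 + [H⁺]²/(K1K2)) = 1 / (1 + 10^+3.18 + 10^+2.42)
   = 1 / (1 + 1513.6 + 263.03) = 1/1777.6 = 0.0005626
[CO3²⁻] = α₂ × DIC = 0.0005626 × 2.62 = 0.001474 mmol/L = 1.474 μmol/L
Ksp = 10^(−8.41) = 3.890×10^-9
Ω = [Ca²⁺][CO3²⁻]/Ksp = (1.86×10^-3)(1.474×10^-6) / 3.890×10^-9 = 0.705

Ω = 0.705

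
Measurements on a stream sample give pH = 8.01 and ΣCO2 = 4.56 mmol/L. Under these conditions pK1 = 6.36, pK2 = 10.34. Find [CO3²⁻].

α₂ = 1 / (1 + [H⁺]/K2 + [H⁺]²/(K1K2)) = 1 / (1 + 10^+2.33 + 10^+0.68)
   = 1 / (1 + 213.80 + 4.7863) = 1/219.58 = 0.004554
[CO3²⁻] = α₂ × DIC = 0.004554 × 4.56 = 0.0208 mmol/L

[CO3²⁻] = 0.0208 mmol/L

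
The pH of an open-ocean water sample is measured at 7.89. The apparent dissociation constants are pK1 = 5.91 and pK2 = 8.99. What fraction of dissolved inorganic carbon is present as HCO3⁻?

α₁ = 0.918

α₁ = 1 / (1 + [H⁺]/K1 + K2/[H⁺]) = 1 / (1 + 10^-1.98 + 10^-1.10)
   = 1 / (1 + 0.010471 + 0.079433) = 1/1.0899 = 0.9175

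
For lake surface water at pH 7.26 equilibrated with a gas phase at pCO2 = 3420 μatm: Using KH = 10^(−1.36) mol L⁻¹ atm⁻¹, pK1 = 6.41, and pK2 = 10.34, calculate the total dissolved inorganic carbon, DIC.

[CO2*] = KH · pCO2 = 10^(−1.36) × 3420×10^-6 = 1.493×10^-4 mol/L
α₀ = 1/(1 + K1/[H⁺] + K1K2/[H⁺]²) = 1/(1 + 10^+0.85 + 10^-2.23) = 0.1237
DIC = [CO2*]/α₀ = 1.493×10^-4 / 0.1237 = 1.21 mmol/L

DIC = 1.21 mmol/L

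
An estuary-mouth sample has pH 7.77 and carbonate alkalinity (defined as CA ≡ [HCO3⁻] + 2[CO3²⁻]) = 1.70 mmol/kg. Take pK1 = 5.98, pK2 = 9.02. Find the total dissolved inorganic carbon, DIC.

DIC = 1.64 mmol/kg

CA = [HCO3⁻] + 2[CO3²⁻] = (α₁ + 2α₂)·DIC
At pH 7.77: [H⁺]/K1 = 10^-1.79 = 0.016218, K2/[H⁺] = 10^-1.25 = 0.056234
α₁ = 1/(1 + 0.016218 + 0.056234) = 1/1.0725 = 0.9324; α₂ = α₁·K2/[H⁺] = 0.05244
α₁ + 2α₂ = 1.0373
DIC = CA / (α₁ + 2α₂) = 1.70 / 1.0373 = 1.64 mmol/kg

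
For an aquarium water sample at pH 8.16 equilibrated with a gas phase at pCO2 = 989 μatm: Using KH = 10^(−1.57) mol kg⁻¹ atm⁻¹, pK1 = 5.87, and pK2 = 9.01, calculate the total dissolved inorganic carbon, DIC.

DIC = 5.95 mmol/kg

[CO2*] = KH · pCO2 = 10^(−1.57) × 989×10^-6 = 2.662×10^-5 mol/kg
α₀ = 1/(1 + K1/[H⁺] + K1K2/[H⁺]²) = 1/(1 + 10^+2.29 + 10^+1.44) = 0.004474
DIC = [CO2*]/α₀ = 2.662×10^-5 / 0.004474 = 5.95 mmol/kg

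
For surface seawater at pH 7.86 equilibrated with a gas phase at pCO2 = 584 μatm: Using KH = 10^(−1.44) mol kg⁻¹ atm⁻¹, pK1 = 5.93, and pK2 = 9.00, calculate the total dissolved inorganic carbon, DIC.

DIC = 1.96 mmol/kg

[CO2*] = KH · pCO2 = 10^(−1.44) × 584×10^-6 = 2.120×10^-5 mol/kg
α₀ = 1/(1 + K1/[H⁺] + K1K2/[H⁺]²) = 1/(1 + 10^+1.93 + 10^+0.79) = 0.01084
DIC = [CO2*]/α₀ = 2.120×10^-5 / 0.01084 = 1.96 mmol/kg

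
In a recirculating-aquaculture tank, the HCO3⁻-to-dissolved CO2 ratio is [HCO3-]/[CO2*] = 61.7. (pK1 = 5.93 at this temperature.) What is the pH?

From K1 = [H⁺][HCO3-]/[CO2*]:  pH = pK1 + log₁₀([HCO3-]/[CO2*])
log₁₀(61.7) = +1.790
pH = 5.93 + (+1.790) = 7.72

pH = 7.72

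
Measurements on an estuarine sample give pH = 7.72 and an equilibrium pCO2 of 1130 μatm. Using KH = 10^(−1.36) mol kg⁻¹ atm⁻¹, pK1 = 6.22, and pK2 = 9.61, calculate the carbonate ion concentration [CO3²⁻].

[CO2*] = KH · pCO2 = 10^(−1.36) × 1130×10^-6 = 4.933×10^-5 mol/kg
α₀ = 1/(1 + K1/[H⁺] + K1K2/[H⁺]²) = 1/(1 + 10^+1.50 + 10^-0.39) = 0.03028
DIC = [CO2*]/α₀ = 4.933×10^-5 / 0.03028 = 1.629 mmol/kg
[CO3²⁻] = α₂·DIC; α₂ = 0.01233, so [CO3²⁻] = 0.01233 × 1.629 = 0.0201 mmol/kg

[CO3²⁻] = 0.0201 mmol/kg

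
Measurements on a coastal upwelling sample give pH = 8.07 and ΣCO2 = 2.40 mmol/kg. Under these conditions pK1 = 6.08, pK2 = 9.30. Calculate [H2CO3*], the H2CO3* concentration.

α₀ = 1 / (1 + K1/[H⁺] + K1K2/[H⁺]²) = 1 / (1 + 10^+1.99 + 10^+0.76)
   = 1 / (1 + 97.724 + 5.7544) = 1/104.48 = 0.009571
[CO2*] = α₀ × DIC = 0.009571 × 2.40 = 0.0230 mmol/kg

[CO2*] = 0.0230 mmol/kg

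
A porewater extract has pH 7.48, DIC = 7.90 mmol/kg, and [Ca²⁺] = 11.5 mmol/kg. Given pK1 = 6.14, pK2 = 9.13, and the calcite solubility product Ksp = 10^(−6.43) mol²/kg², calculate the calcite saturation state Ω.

Ω = 5.13

α₂ = 1 / (1 + [H⁺]/K2 + [H⁺]²/(K1K2)) = 1 / (1 + 10^+1.65 + 10^+0.31)
   = 1 / (1 + 44.668 + 2.0417) = 1/47.710 = 0.02096
[CO3²⁻] = α₂ × DIC = 0.02096 × 7.90 = 0.1656 mmol/kg
Ksp = 10^(−6.43) = 3.715×10^-7
Ω = [Ca²⁺][CO3²⁻]/Ksp = (11.5×10^-3)(1.656×10^-4) / 3.715×10^-7 = 5.13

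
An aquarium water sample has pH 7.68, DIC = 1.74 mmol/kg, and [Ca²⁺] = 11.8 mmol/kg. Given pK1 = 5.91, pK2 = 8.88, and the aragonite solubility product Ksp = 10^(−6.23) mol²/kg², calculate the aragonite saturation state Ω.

α₂ = 1 / (1 + [H⁺]/K2 + [H⁺]²/(K1K2)) = 1 / (1 + 10^+1.20 + 10^-0.57)
   = 1 / (1 + 15.849 + 0.26915) = 1/17.118 = 0.05842
[CO3²⁻] = α₂ × DIC = 0.05842 × 1.74 = 0.1016 mmol/kg
Ksp = 10^(−6.23) = 5.888×10^-7
Ω = [Ca²⁺][CO3²⁻]/Ksp = (11.8×10^-3)(1.016×10^-4) / 5.888×10^-7 = 2.04

Ω = 2.04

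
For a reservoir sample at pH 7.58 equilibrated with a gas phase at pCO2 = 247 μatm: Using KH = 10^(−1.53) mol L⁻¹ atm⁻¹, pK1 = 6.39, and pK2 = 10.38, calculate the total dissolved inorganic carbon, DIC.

[CO2*] = KH · pCO2 = 10^(−1.53) × 247×10^-6 = 7.289×10^-6 mol/L
α₀ = 1/(1 + K1/[H⁺] + K1K2/[H⁺]²) = 1/(1 + 10^+1.19 + 10^-1.61) = 0.06056
DIC = [CO2*]/α₀ = 7.289×10^-6 / 0.06056 = 0.120 mmol/L

DIC = 0.120 mmol/L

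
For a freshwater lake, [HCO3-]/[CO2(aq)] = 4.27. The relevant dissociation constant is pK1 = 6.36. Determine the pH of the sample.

From K1 = [H⁺][HCO3-]/[CO2(aq)]:  pH = pK1 + log₁₀([HCO3-]/[CO2(aq)])
log₁₀(4.27) = +0.630
pH = 6.36 + (+0.630) = 6.99

pH = 6.99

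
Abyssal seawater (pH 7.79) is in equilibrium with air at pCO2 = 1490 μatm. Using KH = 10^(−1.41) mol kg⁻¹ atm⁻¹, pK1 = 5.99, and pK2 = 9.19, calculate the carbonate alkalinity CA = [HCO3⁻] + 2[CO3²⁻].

CA = 3.95 mmol/kg

[CO2*] = KH · pCO2 = 10^(−1.41) × 1490×10^-6 = 5.797×10^-5 mol/kg
α₀ = 1/(1 + K1/[H⁺] + K1K2/[H⁺]²) = 1/(1 + 10^+1.80 + 10^+0.40) = 0.01501
DIC = [CO2*]/α₀ = 5.797×10^-5 / 0.01501 = 3.861 mmol/kg
CA = (α₁ + 2α₂)·DIC = (0.9473 + 2×0.03771) × 3.861 = 3.95 mmol/kg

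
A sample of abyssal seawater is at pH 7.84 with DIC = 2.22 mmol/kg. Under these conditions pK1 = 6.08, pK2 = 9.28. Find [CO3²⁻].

[CO3²⁻] = 0.0765 mmol/kg

α₂ = 1 / (1 + [H⁺]/K2 + [H⁺]²/(K1K2)) = 1 / (1 + 10^+1.44 + 10^-0.32)
   = 1 / (1 + 27.542 + 0.47863) = 1/29.021 = 0.03446
[CO3²⁻] = α₂ × DIC = 0.03446 × 2.22 = 0.0765 mmol/kg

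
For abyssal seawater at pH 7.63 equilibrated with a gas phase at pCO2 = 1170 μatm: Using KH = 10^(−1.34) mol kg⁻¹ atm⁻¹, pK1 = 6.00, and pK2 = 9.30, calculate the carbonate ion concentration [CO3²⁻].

[CO3²⁻] = 0.0488 mmol/kg

[CO2*] = KH · pCO2 = 10^(−1.34) × 1170×10^-6 = 5.348×10^-5 mol/kg
α₀ = 1/(1 + K1/[H⁺] + K1K2/[H⁺]²) = 1/(1 + 10^+1.63 + 10^-0.04) = 0.02244
DIC = [CO2*]/α₀ = 5.348×10^-5 / 0.02244 = 2.384 mmol/kg
[CO3²⁻] = α₂·DIC; α₂ = 0.02046, so [CO3²⁻] = 0.02046 × 2.384 = 0.0488 mmol/kg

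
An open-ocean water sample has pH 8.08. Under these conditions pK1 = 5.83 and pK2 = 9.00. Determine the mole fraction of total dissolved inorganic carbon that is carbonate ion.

α₂ = 1 / (1 + [H⁺]/K2 + [H⁺]²/(K1K2)) = 1 / (1 + 10^+0.92 + 10^-1.33)
   = 1 / (1 + 8.3176 + 0.046774) = 1/9.3644 = 0.1068

α₂ = 0.107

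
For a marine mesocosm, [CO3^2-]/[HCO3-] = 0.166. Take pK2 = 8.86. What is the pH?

From K2 = [H⁺][CO3^2-]/[HCO3-]:  pH = pK2 + log₁₀([CO3^2-]/[HCO3-])
log₁₀(0.166) = -0.780
pH = 8.86 + (-0.780) = 8.08

pH = 8.08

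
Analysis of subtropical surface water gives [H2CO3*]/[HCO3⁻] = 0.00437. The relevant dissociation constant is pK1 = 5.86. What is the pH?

pH = 8.22

From K1 = [H⁺][HCO3⁻]/[H2CO3*]:  pH = pK1 − log₁₀([H2CO3*]/[HCO3⁻])
log₁₀(0.00437) = -2.360
pH = 5.86 − (-2.360) = 8.22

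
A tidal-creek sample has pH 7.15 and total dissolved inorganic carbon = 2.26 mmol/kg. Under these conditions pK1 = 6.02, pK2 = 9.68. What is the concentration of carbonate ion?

α₂ = 1 / (1 + [H⁺]/K2 + [H⁺]²/(K1K2)) = 1 / (1 + 10^+2.53 + 10^+1.40)
   = 1 / (1 + 338.84 + 25.119) = 1/364.96 = 0.002740
[CO3²⁻] = α₂ × DIC = 0.002740 × 2.26 = 0.00619 mmol/kg = 6.19 μmol/kg

[CO3²⁻] = 6.19 μmol/kg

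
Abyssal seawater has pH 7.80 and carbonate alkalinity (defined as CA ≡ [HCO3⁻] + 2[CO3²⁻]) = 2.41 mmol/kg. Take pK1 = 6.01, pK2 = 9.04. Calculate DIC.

CA = [HCO3⁻] + 2[CO3²⁻] = (α₁ + 2α₂)·DIC
At pH 7.80: [H⁺]/K1 = 10^-1.79 = 0.016218, K2/[H⁺] = 10^-1.24 = 0.057544
α₁ = 1/(1 + 0.016218 + 0.057544) = 1/1.0738 = 0.9313; α₂ = α₁·K2/[H⁺] = 0.05359
α₁ + 2α₂ = 1.0385
DIC = CA / (α₁ + 2α₂) = 2.41 / 1.0385 = 2.32 mmol/kg

DIC = 2.32 mmol/kg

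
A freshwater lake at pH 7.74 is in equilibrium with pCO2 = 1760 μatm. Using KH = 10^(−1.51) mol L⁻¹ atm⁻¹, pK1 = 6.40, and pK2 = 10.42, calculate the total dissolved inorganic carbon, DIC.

[CO2*] = KH · pCO2 = 10^(−1.51) × 1760×10^-6 = 5.439×10^-5 mol/L
α₀ = 1/(1 + K1/[H⁺] + K1K2/[H⁺]²) = 1/(1 + 10^+1.34 + 10^-1.34) = 0.04362
DIC = [CO2*]/α₀ = 5.439×10^-5 / 0.04362 = 1.25 mmol/L

DIC = 1.25 mmol/L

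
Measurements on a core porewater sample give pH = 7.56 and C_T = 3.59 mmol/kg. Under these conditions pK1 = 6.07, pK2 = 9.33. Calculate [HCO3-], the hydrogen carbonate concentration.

[HCO3⁻] = 3.42 mmol/kg

α₁ = 1 / (1 + [H⁺]/K1 + K2/[H⁺]) = 1 / (1 + 10^-1.49 + 10^-1.77)
   = 1 / (1 + 0.032359 + 0.016982) = 1/1.0493 = 0.9530
[HCO3⁻] = α₁ × DIC = 0.9530 × 3.59 = 3.42 mmol/kg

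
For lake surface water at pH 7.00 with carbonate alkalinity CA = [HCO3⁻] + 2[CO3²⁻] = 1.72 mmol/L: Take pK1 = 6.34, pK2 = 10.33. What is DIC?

DIC = 2.10 mmol/L

CA = [HCO3⁻] + 2[CO3²⁻] = (α₁ + 2α₂)·DIC
At pH 7.00: [H⁺]/K1 = 10^-0.66 = 0.21878, K2/[H⁺] = 10^-3.33 = 0.00046774
α₁ = 1/(1 + 0.21878 + 0.00046774) = 1/1.2192 = 0.8202; α₂ = α₁·K2/[H⁺] = 0.0003836
α₁ + 2α₂ = 0.8209
DIC = CA / (α₁ + 2α₂) = 1.72 / 0.8209 = 2.10 mmol/L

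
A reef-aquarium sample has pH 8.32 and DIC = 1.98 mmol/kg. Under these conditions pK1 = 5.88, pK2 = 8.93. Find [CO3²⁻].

[CO3²⁻] = 0.389 mmol/kg

α₂ = 1 / (1 + [H⁺]/K2 + [H⁺]²/(K1K2)) = 1 / (1 + 10^+0.61 + 10^-1.83)
   = 1 / (1 + 4.0738 + 0.014791) = 1/5.0886 = 0.1965
[CO3²⁻] = α₂ × DIC = 0.1965 × 1.98 = 0.389 mmol/kg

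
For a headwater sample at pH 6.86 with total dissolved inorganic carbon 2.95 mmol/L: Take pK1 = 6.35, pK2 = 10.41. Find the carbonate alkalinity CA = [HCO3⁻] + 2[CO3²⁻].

CA = [HCO3⁻] + 2[CO3²⁻] = (α₁ + 2α₂)·DIC
At pH 6.86: [H⁺]/K1 = 10^-0.51 = 0.30903, K2/[H⁺] = 10^-3.55 = 0.00028184
α₁ = 1/(1 + 0.30903 + 0.00028184) = 1/1.3093 = 0.7638; α₂ = α₁·K2/[H⁺] = 0.0002153
α₁ + 2α₂ = 0.7642
CA = 0.7642 × 2.95 = 2.25 mmol/L

CA = 2.25 mmol/L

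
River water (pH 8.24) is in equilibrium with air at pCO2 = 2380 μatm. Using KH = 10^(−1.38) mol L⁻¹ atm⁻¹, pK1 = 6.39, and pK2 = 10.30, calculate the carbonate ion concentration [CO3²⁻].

[CO2*] = KH · pCO2 = 10^(−1.38) × 2380×10^-6 = 9.921×10^-5 mol/L
α₀ = 1/(1 + K1/[H⁺] + K1K2/[H⁺]²) = 1/(1 + 10^+1.85 + 10^-0.21) = 0.01381
DIC = [CO2*]/α₀ = 9.921×10^-5 / 0.01381 = 7.184 mmol/L
[CO3²⁻] = α₂·DIC; α₂ = 0.008515, so [CO3²⁻] = 0.008515 × 7.184 = 0.0612 mmol/L

[CO3²⁻] = 0.0612 mmol/L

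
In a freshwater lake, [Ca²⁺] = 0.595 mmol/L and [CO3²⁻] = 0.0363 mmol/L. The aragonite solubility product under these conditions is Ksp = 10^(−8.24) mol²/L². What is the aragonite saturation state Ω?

Ω = 3.75

Ksp = 10^(−8.24) = 5.754×10^-9
Ω = [Ca²⁺][CO3²⁻]/Ksp = (0.595×10^-3)(0.0363×10^-3) / 5.754×10^-9 = 3.75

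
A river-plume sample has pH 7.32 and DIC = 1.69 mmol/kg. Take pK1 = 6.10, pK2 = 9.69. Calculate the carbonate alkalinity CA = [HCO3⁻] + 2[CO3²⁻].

CA = 1.60 mmol/kg

CA = [HCO3⁻] + 2[CO3²⁻] = (α₁ + 2α₂)·DIC
At pH 7.32: [H⁺]/K1 = 10^-1.22 = 0.060256, K2/[H⁺] = 10^-2.37 = 0.0042658
α₁ = 1/(1 + 0.060256 + 0.0042658) = 1/1.0645 = 0.9394; α₂ = α₁·K2/[H⁺] = 0.004007
α₁ + 2α₂ = 0.9474
CA = 0.9474 × 1.69 = 1.60 mmol/kg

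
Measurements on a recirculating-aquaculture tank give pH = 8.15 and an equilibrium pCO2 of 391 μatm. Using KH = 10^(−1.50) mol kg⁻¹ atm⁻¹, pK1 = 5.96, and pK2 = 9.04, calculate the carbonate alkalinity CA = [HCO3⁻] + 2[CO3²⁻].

CA = 2.41 mmol/kg

[CO2*] = KH · pCO2 = 10^(−1.50) × 391×10^-6 = 1.236×10^-5 mol/kg
α₀ = 1/(1 + K1/[H⁺] + K1K2/[H⁺]²) = 1/(1 + 10^+2.19 + 10^+1.30) = 0.005687
DIC = [CO2*]/α₀ = 1.236×10^-5 / 0.005687 = 2.174 mmol/kg
CA = (α₁ + 2α₂)·DIC = (0.8808 + 2×0.1135) × 2.174 = 2.41 mmol/kg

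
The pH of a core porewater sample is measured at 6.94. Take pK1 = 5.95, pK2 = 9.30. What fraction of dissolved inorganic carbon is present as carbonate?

α₂ = 0.00394

α₂ = 1 / (1 + [H⁺]/K2 + [H⁺]²/(K1K2)) = 1 / (1 + 10^+2.36 + 10^+1.37)
   = 1 / (1 + 229.09 + 23.442) = 1/253.53 = 0.003944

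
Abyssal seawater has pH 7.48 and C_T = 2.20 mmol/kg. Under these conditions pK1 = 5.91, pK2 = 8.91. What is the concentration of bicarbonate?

α₁ = 1 / (1 + [H⁺]/K1 + K2/[H⁺]) = 1 / (1 + 10^-1.57 + 10^-1.43)
   = 1 / (1 + 0.026915 + 0.037154) = 1/1.0641 = 0.9398
[HCO3⁻] = α₁ × DIC = 0.9398 × 2.20 = 2.07 mmol/kg

[HCO3⁻] = 2.07 mmol/kg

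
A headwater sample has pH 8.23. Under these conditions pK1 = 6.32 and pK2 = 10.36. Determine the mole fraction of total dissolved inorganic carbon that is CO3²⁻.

α₂ = 0.00727

α₂ = 1 / (1 + [H⁺]/K2 + [H⁺]²/(K1K2)) = 1 / (1 + 10^+2.13 + 10^+0.22)
   = 1 / (1 + 134.90 + 1.6596) = 1/137.56 = 0.007270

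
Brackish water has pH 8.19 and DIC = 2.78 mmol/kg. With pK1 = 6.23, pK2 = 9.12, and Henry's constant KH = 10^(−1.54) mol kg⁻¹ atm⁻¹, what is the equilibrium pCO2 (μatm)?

pCO2 = 937 μatm

α₀ = 1 / (1 + K1/[H⁺] + K1K2/[H⁺]²) = 1 / (1 + 10^+1.96 + 10^+1.03)
   = 1 / (1 + 91.201 + 10.715) = 1/102.92 = 0.009717
[CO2*] = α₀ × DIC = 0.009717 × 2.78 = 0.02701 mmol/kg
pCO2 = [CO2*]/KH = 2.701×10^-5 / 2.884×10^-2 = 937 μatm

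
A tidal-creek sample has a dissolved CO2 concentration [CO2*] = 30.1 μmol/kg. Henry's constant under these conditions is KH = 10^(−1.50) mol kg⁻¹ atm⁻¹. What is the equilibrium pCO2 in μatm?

pCO2 = 952 μatm

KH = 10^(−1.50) = 3.162×10^-2 mol kg⁻¹ atm⁻¹
pCO2 = [CO2*]/KH = 30.1×10^-6 / 3.162×10^-2 = 9.52×10^-4 atm = 952 μatm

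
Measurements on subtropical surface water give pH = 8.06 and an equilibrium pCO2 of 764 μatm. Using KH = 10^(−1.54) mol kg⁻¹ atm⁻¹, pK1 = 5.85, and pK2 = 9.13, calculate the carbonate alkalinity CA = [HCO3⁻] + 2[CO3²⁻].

CA = 4.18 mmol/kg

[CO2*] = KH · pCO2 = 10^(−1.54) × 764×10^-6 = 2.203×10^-5 mol/kg
α₀ = 1/(1 + K1/[H⁺] + K1K2/[H⁺]²) = 1/(1 + 10^+2.21 + 10^+1.14) = 0.005650
DIC = [CO2*]/α₀ = 2.203×10^-5 / 0.005650 = 3.900 mmol/kg
CA = (α₁ + 2α₂)·DIC = (0.9164 + 2×0.07799) × 3.900 = 4.18 mmol/kg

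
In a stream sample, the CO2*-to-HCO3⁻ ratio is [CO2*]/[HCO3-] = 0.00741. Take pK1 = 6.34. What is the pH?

pH = 8.47

From K1 = [H⁺][HCO3-]/[CO2*]:  pH = pK1 − log₁₀([CO2*]/[HCO3-])
log₁₀(0.00741) = -2.130
pH = 6.34 − (-2.130) = 8.47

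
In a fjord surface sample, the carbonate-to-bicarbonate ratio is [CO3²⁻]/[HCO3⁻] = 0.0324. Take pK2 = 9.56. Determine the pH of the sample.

From K2 = [H⁺][CO3²⁻]/[HCO3⁻]:  pH = pK2 + log₁₀([CO3²⁻]/[HCO3⁻])
log₁₀(0.0324) = -1.489
pH = 9.56 + (-1.489) = 8.07

pH = 8.07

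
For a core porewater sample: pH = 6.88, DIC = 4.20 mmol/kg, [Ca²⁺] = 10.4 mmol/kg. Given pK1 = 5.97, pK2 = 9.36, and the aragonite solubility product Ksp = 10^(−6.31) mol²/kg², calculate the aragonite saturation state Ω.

α₂ = 1 / (1 + [H⁺]/K2 + [H⁺]²/(K1K2)) = 1 / (1 + 10^+2.48 + 10^+1.57)
   = 1 / (1 + 302.00 + 37.154) = 1/340.15 = 0.002940
[CO3²⁻] = α₂ × DIC = 0.002940 × 4.20 = 0.01235 mmol/kg = 12.35 μmol/kg
Ksp = 10^(−6.31) = 4.898×10^-7
Ω = [Ca²⁺][CO3²⁻]/Ksp = (10.4×10^-3)(1.235×10^-5) / 4.898×10^-7 = 0.262

Ω = 0.262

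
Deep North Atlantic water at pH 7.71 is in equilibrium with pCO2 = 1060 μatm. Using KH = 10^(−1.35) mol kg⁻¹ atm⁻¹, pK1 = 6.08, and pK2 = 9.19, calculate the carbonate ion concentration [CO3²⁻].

[CO3²⁻] = 0.0669 mmol/kg

[CO2*] = KH · pCO2 = 10^(−1.35) × 1060×10^-6 = 4.735×10^-5 mol/kg
α₀ = 1/(1 + K1/[H⁺] + K1K2/[H⁺]²) = 1/(1 + 10^+1.63 + 10^+0.15) = 0.02219
DIC = [CO2*]/α₀ = 4.735×10^-5 / 0.02219 = 2.134 mmol/kg
[CO3²⁻] = α₂·DIC; α₂ = 0.03134, so [CO3²⁻] = 0.03134 × 2.134 = 0.0669 mmol/kg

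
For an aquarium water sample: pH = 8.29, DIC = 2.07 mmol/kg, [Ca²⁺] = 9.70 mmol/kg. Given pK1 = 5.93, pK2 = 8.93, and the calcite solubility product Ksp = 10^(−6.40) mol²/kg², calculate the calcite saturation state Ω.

Ω = 9.37

α₂ = 1 / (1 + [H⁺]/K2 + [H⁺]²/(K1K2)) = 1 / (1 + 10^+0.64 + 10^-1.72)
   = 1 / (1 + 4.3652 + 0.019055) = 1/5.3842 = 0.1857
[CO3²⁻] = α₂ × DIC = 0.1857 × 2.07 = 0.3845 mmol/kg
Ksp = 10^(−6.40) = 3.981×10^-7
Ω = [Ca²⁺][CO3²⁻]/Ksp = (9.70×10^-3)(3.845×10^-4) / 3.981×10^-7 = 9.37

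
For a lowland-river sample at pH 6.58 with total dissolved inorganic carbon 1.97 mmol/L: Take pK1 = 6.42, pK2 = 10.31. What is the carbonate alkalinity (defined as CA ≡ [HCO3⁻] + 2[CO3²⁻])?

CA = 1.16 mmol/L

CA = [HCO3⁻] + 2[CO3²⁻] = (α₁ + 2α₂)·DIC
At pH 6.58: [H⁺]/K1 = 10^-0.16 = 0.69183, K2/[H⁺] = 10^-3.73 = 0.00018621
α₁ = 1/(1 + 0.69183 + 0.00018621) = 1/1.6920 = 0.5910; α₂ = α₁·K2/[H⁺] = 0.0001101
α₁ + 2α₂ = 0.5912
CA = 0.5912 × 1.97 = 1.16 mmol/L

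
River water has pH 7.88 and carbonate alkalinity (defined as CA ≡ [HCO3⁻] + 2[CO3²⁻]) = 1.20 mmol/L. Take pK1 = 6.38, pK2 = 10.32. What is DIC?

DIC = 1.23 mmol/L

CA = [HCO3⁻] + 2[CO3²⁻] = (α₁ + 2α₂)·DIC
At pH 7.88: [H⁺]/K1 = 10^-1.50 = 0.031623, K2/[H⁺] = 10^-2.44 = 0.0036308
α₁ = 1/(1 + 0.031623 + 0.0036308) = 1/1.0353 = 0.9659; α₂ = α₁·K2/[H⁺] = 0.003507
α₁ + 2α₂ = 0.9730
DIC = CA / (α₁ + 2α₂) = 1.20 / 0.9730 = 1.23 mmol/L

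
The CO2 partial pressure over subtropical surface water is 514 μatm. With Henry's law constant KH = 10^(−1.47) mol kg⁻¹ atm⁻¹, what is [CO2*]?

[CO2*] = 17.4 μmol/kg

KH = 10^(−1.47) = 3.388×10^-2 mol kg⁻¹ atm⁻¹
[CO2*] = KH · pCO2 = 3.388×10^-2 × 514×10^-6 atm = 1.74×10^-5 mol/kg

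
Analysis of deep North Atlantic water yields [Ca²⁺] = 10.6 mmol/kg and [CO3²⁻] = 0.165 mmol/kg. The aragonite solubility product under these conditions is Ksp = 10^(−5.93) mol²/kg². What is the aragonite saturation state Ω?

Ω = 1.49

Ksp = 10^(−5.93) = 1.175×10^-6
Ω = [Ca²⁺][CO3²⁻]/Ksp = (10.6×10^-3)(0.165×10^-3) / 1.175×10^-6 = 1.49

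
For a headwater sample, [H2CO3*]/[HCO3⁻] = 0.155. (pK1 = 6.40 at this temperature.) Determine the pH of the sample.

From K1 = [H⁺][HCO3⁻]/[H2CO3*]:  pH = pK1 − log₁₀([H2CO3*]/[HCO3⁻])
log₁₀(0.155) = -0.810
pH = 6.40 − (-0.810) = 7.21

pH = 7.21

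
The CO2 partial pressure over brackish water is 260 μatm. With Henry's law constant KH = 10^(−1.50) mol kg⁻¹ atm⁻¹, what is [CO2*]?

[CO2*] = 8.22 μmol/kg

KH = 10^(−1.50) = 3.162×10^-2 mol kg⁻¹ atm⁻¹
[CO2*] = KH · pCO2 = 3.162×10^-2 × 260×10^-6 atm = 8.22×10^-6 mol/kg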